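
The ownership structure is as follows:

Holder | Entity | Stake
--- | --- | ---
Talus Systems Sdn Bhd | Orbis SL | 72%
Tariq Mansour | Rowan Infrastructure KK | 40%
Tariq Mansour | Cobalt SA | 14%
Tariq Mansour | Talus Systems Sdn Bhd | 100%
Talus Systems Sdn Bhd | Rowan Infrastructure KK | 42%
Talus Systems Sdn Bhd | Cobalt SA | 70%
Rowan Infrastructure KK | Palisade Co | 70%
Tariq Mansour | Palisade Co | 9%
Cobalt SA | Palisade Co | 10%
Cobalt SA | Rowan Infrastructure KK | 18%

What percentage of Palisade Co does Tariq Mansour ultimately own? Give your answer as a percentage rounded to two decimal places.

85.38%

Tariq reaches Palisade along 7 paths.
Via Cobalt: 14% × 10% = 1.4%.
Via Talus → Cobalt: 100% × 70% × 10% = 7%.
Direct stake: 9% = 9%.
Via Cobalt → Rowan: 14% × 18% × 70% = 1.764%.
Via Talus → Cobalt → Rowan: 100% × 70% × 18% × 70% = 8.82%.
Via Rowan: 40% × 70% = 28%.
Via Talus → Rowan: 100% × 42% × 70% = 29.4%.
Total: 1.4% + 7% + 9% + 1.764% + 8.82% + 28% + 29.4% = 85.384%.
Rounded: 85.38%.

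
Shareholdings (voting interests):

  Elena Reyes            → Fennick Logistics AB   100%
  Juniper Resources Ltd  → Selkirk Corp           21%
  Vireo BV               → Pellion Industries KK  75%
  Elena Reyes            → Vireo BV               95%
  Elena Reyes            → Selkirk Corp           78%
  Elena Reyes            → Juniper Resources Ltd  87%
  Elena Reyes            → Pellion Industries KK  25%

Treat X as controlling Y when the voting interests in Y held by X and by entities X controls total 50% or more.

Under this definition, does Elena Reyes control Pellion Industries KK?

Yes

Elena holds 95% of Vireo, so Elena controls Vireo.
Elena and Vireo together hold 25% + 75% = 100% of Pellion, so Elena controls Pellion.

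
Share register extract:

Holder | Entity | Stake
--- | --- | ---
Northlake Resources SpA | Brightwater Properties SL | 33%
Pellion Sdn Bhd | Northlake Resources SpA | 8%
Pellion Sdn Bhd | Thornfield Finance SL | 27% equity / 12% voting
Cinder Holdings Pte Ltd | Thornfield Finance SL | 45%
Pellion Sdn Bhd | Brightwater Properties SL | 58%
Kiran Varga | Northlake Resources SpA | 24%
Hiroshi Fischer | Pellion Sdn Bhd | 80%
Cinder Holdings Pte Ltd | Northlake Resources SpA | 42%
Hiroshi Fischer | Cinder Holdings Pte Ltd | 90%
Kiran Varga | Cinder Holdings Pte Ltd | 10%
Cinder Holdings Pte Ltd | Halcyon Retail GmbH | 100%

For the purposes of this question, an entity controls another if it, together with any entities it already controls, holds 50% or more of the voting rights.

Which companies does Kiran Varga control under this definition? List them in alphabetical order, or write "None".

Kiran's largest direct stake is 24% in Northlake, which does not meet the threshold.

None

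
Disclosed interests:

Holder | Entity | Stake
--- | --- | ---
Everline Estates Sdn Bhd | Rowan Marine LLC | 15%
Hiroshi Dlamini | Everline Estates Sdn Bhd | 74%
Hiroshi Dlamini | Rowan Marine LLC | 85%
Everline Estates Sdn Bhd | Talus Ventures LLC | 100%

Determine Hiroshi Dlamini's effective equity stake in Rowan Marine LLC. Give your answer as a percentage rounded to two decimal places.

96.10%

Hiroshi reaches Rowan along 2 paths.
Via Everline: 74% × 15% = 11.1%.
Direct stake: 85% = 85%.
Total: 11.1% + 85% = 96.1%.
Rounded: 96.10%.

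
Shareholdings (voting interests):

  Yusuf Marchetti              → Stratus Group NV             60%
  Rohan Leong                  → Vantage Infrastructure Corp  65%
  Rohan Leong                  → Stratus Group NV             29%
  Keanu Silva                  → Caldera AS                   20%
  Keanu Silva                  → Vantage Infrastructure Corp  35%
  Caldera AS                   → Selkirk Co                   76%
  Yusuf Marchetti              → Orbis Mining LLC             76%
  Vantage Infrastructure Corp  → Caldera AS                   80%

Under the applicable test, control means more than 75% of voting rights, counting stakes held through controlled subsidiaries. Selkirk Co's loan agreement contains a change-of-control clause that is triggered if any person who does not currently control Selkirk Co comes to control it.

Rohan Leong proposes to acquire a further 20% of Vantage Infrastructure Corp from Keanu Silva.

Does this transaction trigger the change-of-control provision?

The purchase adds only to Rohan's holdings (Keanu's stake shrinks), so Rohan is the only person who could newly come to control Selkirk.
Rohan's largest direct stake is 65% in Vantage, which does not meet the threshold, so Rohan controls no company.
Neither Rohan nor any entity Rohan controls holds any voting interest in Selkirk.
So before the transaction, Rohan does not control Selkirk.
After the purchase, Rohan's direct stake in Vantage rises to 65% + 20% = 85%, and Keanu's stake falls to 15%.
Rohan holds 85% of Vantage, so Rohan controls Vantage.
Vantage holds 80% of Caldera, so Rohan controls Caldera.
Caldera holds 76% of Selkirk, so Rohan controls Selkirk.
Rohan did not control Selkirk before and does after, so the clause is triggered.

Yes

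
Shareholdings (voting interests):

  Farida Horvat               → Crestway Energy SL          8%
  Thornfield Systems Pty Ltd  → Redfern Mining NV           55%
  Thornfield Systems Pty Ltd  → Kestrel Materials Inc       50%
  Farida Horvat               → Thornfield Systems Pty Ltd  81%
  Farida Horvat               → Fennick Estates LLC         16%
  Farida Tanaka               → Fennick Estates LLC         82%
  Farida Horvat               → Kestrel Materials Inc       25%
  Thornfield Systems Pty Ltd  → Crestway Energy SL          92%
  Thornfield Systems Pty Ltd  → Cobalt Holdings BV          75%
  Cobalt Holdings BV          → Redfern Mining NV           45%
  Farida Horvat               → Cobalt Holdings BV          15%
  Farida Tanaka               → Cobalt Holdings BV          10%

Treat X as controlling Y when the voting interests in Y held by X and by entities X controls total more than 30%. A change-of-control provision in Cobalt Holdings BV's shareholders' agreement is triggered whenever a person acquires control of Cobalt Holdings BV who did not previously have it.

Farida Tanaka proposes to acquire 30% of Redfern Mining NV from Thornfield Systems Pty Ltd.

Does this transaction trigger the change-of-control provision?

No

The purchase adds only to Farida Tanaka's holdings (Thornfield's stake shrinks), so Farida Tanaka is the only person who could newly come to control Cobalt.
Farida Tanaka holds 82% of Fennick, so Farida Tanaka controls Fennick.
In Cobalt, Farida Tanaka's side holds only 10%, not > 30%.
So before the transaction, Farida Tanaka does not control Cobalt.
After the purchase, Farida Tanaka holds 30% of Redfern directly, and Thornfield's stake falls to 25%.
Farida Tanaka's side now holds 30% of Redfern, not > 30%, so Farida Tanaka still does not control Redfern.
After the transaction, Farida Tanaka's side holds 10% of Cobalt, not > 30%, so Farida Tanaka still does not control Cobalt.
No new person acquires control, so the clause is not triggered.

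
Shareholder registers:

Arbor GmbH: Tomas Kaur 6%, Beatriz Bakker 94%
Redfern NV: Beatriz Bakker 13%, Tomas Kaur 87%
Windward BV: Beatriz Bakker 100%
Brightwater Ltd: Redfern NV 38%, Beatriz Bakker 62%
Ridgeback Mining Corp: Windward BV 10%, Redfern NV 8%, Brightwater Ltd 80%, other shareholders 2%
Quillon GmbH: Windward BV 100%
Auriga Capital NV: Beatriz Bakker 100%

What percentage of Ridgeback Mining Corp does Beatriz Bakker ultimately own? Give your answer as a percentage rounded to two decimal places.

64.59%

Beatriz reaches Ridgeback along 4 paths.
Via Windward: 100% × 10% = 10%.
Via Redfern: 13% × 8% = 1.04%.
Via Redfern → Brightwater: 13% × 38% × 80% = 3.952%.
Via Brightwater: 62% × 80% = 49.6%.
Total: 10% + 1.04% + 3.952% + 49.6% = 64.592%.
Rounded: 64.59%.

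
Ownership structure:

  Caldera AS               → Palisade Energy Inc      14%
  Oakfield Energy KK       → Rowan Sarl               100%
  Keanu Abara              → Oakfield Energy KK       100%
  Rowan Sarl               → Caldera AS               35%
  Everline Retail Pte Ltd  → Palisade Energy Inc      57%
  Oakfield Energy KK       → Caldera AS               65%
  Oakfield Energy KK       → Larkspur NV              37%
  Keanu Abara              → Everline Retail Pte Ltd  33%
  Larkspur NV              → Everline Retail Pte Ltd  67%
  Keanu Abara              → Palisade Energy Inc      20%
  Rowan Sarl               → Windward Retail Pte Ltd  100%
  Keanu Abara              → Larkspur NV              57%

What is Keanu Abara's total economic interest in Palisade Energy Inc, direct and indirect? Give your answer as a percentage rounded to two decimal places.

88.71%

Keanu reaches Palisade along 6 paths.
Direct stake: 20% = 20%.
Via Larkspur → Everline: 57% × 67% × 57% = 21.7683%.
Via Oakfield → Larkspur → Everline: 100% × 37% × 67% × 57% = 14.1303%.
Via Everline: 33% × 57% = 18.81%.
Via Oakfield → Rowan → Caldera: 100% × 100% × 35% × 14% = 4.9%.
Via Oakfield → Caldera: 100% × 65% × 14% = 9.1%.
Total: 20% + 21.7683% + 14.1303% + 18.81% + 4.9% + 9.1% = 88.7086%.
Rounded: 88.71%.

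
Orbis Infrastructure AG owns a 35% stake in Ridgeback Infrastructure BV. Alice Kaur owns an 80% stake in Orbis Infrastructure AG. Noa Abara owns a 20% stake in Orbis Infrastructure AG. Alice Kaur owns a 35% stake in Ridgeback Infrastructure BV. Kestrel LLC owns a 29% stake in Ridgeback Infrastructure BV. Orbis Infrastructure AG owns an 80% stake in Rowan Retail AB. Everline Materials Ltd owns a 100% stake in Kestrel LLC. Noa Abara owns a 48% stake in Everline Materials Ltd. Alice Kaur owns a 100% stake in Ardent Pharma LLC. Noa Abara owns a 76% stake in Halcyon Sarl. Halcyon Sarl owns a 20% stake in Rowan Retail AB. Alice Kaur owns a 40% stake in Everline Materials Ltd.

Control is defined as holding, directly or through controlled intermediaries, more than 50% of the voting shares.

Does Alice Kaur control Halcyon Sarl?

No

Alice holds 80% of Orbis, so Alice controls Orbis.
Alice holds 100% of Ardent, so Alice controls Ardent.
Alice and Orbis together hold 35% + 35% = 70% of Ridgeback, so Alice controls Ridgeback.
Orbis holds 80% of Rowan, so Alice controls Rowan.
Neither Alice nor any entity Alice controls holds any voting interest in Halcyon.
So Alice does not control Halcyon.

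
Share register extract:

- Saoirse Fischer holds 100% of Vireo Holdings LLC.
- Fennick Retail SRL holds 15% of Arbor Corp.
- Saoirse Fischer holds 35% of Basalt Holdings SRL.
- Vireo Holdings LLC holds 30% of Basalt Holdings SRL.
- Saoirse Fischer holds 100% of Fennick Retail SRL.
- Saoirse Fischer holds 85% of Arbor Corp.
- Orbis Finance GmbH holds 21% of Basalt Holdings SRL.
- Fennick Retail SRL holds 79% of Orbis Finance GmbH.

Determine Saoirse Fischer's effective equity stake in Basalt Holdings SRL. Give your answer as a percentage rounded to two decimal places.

81.59%

Saoirse reaches Basalt along 3 paths.
Via Vireo: 100% × 30% = 30%.
Via Fennick → Orbis: 100% × 79% × 21% = 16.59%.
Direct stake: 35% = 35%.
Total: 30% + 16.59% + 35% = 81.59%.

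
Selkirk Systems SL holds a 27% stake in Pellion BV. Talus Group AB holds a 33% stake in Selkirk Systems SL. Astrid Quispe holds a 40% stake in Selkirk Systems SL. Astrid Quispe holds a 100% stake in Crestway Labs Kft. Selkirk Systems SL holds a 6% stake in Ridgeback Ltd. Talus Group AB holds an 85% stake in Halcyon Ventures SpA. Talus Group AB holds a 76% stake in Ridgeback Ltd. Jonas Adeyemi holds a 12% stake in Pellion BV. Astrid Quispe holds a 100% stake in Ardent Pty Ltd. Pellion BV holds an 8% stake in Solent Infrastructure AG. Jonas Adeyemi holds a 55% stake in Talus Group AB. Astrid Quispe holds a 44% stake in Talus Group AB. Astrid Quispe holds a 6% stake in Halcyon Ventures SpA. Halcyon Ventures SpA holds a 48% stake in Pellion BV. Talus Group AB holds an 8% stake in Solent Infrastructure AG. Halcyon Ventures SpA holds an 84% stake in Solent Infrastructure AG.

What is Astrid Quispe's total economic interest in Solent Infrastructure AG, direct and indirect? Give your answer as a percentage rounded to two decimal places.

42.82%

Astrid reaches Solent along 7 paths.
Via Halcyon → Pellion: 6% × 48% × 8% = 0.2304%.
Via Talus → Halcyon → Pellion: 44% × 85% × 48% × 8% = 1.43616%.
Via Talus → Selkirk → Pellion: 44% × 33% × 27% × 8% = 0.313632%.
Via Selkirk → Pellion: 40% × 27% × 8% = 0.864%.
Via Halcyon: 6% × 84% = 5.04%.
Via Talus → Halcyon: 44% × 85% × 84% = 31.416%.
Via Talus: 44% × 8% = 3.52%.
Total: 0.2304% + 1.43616% + 0.313632% + 0.864% + 5.04% + 31.416% + 3.52% = 42.820192%.
Rounded: 42.82%.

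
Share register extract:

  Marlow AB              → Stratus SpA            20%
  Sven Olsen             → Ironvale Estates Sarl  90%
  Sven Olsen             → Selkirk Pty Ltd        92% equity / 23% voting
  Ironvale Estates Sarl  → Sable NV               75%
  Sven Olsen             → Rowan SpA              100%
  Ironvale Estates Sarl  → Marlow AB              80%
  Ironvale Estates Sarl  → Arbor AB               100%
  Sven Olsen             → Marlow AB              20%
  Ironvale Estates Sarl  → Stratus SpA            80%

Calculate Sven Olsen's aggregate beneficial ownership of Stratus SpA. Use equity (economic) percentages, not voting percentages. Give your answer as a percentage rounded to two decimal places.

90.40%

Sven reaches Stratus along 3 paths.
Via Ironvale: 90% × 80% = 72%.
Via Ironvale → Marlow: 90% × 80% × 20% = 14.4%.
Via Marlow: 20% × 20% = 4%.
Total: 72% + 14.4% + 4% = 90.4%.
Rounded: 90.40%.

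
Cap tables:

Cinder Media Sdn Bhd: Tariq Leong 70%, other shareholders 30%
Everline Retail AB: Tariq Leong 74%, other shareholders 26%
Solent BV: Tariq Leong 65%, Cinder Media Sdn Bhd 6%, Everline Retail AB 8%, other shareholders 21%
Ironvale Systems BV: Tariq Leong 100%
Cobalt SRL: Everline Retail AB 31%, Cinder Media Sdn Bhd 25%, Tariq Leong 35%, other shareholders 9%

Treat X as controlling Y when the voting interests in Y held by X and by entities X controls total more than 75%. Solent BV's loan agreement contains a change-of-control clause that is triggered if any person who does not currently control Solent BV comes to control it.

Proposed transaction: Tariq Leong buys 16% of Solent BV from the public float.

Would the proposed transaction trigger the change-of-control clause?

Yes

The purchase changes only Tariq's holdings, so Tariq is the only person who could newly come to control Solent.
Tariq holds 100% of Ironvale, so Tariq controls Ironvale.
In Solent, Tariq's side holds only 65%, not > 75%.
So before the transaction, Tariq does not control Solent.
After the purchase, Tariq's direct stake in Solent rises to 65% + 16% = 81%.
Tariq holds 81% of Solent, so Tariq controls Solent.
Tariq did not control Solent before and does after, so the clause is triggered.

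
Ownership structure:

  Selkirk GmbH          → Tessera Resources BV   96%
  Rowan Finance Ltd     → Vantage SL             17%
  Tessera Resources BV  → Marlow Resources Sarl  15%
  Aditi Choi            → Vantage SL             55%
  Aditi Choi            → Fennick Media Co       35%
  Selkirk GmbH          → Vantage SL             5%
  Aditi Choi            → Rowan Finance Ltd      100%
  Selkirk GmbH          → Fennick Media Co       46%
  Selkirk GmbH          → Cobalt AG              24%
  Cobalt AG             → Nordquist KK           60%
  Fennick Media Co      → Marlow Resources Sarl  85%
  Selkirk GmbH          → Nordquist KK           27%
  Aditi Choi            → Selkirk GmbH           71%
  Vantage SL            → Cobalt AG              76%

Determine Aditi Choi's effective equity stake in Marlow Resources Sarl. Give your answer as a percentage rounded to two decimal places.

Aditi reaches Marlow along 3 paths.
Via Selkirk → Fennick: 71% × 46% × 85% = 27.761%.
Via Fennick: 35% × 85% = 29.75%.
Via Selkirk → Tessera: 71% × 96% × 15% = 10.224%.
Total: 27.761% + 29.75% + 10.224% = 67.735%.
Rounded: 67.74%.

67.74%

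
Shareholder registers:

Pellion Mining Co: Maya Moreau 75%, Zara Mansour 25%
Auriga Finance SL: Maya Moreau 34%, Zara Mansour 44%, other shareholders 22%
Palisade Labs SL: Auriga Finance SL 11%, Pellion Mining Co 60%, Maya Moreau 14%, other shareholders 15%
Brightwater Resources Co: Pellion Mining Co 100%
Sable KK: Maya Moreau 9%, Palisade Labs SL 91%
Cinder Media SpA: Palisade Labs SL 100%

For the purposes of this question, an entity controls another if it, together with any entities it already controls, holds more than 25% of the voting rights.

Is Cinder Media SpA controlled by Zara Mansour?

No

Zara holds 44% of Auriga, so Zara controls Auriga.
Neither Zara nor any entity Zara controls holds any voting interest in Cinder.
So Zara does not control Cinder.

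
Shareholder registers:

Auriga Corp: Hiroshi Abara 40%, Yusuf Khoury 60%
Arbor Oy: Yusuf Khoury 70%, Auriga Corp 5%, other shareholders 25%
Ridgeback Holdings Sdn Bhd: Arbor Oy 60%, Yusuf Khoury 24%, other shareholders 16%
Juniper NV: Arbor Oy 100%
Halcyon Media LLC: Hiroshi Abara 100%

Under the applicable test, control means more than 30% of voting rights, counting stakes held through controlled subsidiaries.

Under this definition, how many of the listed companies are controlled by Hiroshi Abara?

2

Hiroshi holds 40% of Auriga, so Hiroshi controls Auriga.
Hiroshi holds 100% of Halcyon, so Hiroshi controls Halcyon.
No other company's threshold is met.
Hiroshi controls 2 companies.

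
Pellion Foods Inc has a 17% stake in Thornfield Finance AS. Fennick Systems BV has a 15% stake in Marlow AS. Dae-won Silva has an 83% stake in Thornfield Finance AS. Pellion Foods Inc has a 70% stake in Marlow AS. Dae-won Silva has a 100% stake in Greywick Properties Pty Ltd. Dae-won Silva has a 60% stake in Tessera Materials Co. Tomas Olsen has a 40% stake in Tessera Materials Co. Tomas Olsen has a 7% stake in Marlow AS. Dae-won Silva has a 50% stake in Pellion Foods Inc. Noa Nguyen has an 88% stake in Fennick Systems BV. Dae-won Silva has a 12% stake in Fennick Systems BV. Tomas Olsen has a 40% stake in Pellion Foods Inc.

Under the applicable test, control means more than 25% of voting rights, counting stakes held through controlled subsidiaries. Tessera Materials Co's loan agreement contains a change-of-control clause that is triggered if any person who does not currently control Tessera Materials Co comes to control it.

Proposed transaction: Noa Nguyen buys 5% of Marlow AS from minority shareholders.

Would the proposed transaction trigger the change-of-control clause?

No

The purchase changes only Noa's holdings, so Noa is the only person who could newly come to control Tessera.
Noa holds 88% of Fennick, so Noa controls Fennick.
Neither Noa nor any entity Noa controls holds any voting interest in Tessera.
So before the transaction, Noa does not control Tessera.
After the purchase, Noa holds 5% of Marlow directly.
Noa's side now holds 15% + 5% = 20% of Marlow, not > 25%, so Noa still does not control Marlow.
After the transaction, neither Noa nor any entity Noa controls holds a voting interest in Tessera, so Noa still does not control it.
No new person acquires control, so the clause is not triggered.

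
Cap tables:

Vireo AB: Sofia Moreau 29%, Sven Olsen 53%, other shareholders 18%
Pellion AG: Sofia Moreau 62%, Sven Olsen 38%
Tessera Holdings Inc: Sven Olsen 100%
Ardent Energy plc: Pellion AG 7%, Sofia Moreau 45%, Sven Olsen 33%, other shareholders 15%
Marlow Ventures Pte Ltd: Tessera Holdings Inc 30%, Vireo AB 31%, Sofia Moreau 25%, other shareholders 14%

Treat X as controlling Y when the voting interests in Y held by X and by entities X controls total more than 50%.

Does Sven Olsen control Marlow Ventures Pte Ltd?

Sven holds 100% of Tessera, so Sven controls Tessera.
Sven holds 53% of Vireo, so Sven controls Vireo.
Tessera and Vireo together hold 30% + 31% = 61% of Marlow, so Sven controls Marlow.

Yes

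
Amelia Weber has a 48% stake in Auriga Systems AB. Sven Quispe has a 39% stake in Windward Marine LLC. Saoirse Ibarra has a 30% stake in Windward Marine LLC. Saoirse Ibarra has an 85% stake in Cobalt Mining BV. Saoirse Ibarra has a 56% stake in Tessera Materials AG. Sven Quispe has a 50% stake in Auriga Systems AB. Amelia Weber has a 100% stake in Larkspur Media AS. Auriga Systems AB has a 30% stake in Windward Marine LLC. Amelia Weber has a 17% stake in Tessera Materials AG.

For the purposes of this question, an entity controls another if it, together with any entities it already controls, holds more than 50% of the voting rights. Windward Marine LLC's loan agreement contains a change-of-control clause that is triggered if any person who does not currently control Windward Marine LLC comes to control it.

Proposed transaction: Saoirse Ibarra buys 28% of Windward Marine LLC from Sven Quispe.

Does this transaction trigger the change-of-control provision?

The purchase adds only to Saoirse's holdings (Sven's stake shrinks), so Saoirse is the only person who could newly come to control Windward.
Saoirse holds 56% of Tessera, so Saoirse controls Tessera.
Saoirse holds 85% of Cobalt, so Saoirse controls Cobalt.
In Windward, Saoirse's side holds only 30%, not > 50%.
So before the transaction, Saoirse does not control Windward.
After the purchase, Saoirse's direct stake in Windward rises to 30% + 28% = 58%, and Sven's stake falls to 11%.
Saoirse holds 58% of Windward, so Saoirse controls Windward.
Saoirse did not control Windward before and does after, so the clause is triggered.

Yes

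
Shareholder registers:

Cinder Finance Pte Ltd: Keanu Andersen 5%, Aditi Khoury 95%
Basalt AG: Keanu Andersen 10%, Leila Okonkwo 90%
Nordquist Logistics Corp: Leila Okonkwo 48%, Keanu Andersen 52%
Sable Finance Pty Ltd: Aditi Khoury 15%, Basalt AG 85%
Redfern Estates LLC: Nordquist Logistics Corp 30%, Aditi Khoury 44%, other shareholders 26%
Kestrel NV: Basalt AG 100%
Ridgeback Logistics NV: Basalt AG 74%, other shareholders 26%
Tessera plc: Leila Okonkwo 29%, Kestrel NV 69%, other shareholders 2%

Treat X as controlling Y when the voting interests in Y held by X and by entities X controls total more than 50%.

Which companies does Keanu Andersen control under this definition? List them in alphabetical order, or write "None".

Keanu holds 52% of Nordquist, so Keanu controls Nordquist.
No other company's threshold is met.

Nordquist Logistics Corp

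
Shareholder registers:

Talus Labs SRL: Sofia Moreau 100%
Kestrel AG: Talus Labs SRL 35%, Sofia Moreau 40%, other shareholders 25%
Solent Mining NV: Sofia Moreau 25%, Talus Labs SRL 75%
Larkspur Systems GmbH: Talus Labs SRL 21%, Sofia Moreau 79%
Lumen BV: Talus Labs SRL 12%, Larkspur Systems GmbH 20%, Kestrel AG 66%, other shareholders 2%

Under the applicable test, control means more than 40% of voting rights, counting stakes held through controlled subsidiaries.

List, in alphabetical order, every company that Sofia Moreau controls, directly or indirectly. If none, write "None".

Kestrel AG, Larkspur Systems GmbH, Lumen BV, Solent Mining NV, Talus Labs SRL

Sofia holds 100% of Talus, so Sofia controls Talus.
Talus and Sofia together hold 35% + 40% = 75% of Kestrel, so Sofia controls Kestrel.
Sofia and Talus together hold 25% + 75% = 100% of Solent, so Sofia controls Solent.
Talus and Sofia together hold 21% + 79% = 100% of Larkspur, so Sofia controls Larkspur.
Talus and Larkspur and Kestrel together hold 12% + 20% + 66% = 98% of Lumen, so Sofia controls Lumen.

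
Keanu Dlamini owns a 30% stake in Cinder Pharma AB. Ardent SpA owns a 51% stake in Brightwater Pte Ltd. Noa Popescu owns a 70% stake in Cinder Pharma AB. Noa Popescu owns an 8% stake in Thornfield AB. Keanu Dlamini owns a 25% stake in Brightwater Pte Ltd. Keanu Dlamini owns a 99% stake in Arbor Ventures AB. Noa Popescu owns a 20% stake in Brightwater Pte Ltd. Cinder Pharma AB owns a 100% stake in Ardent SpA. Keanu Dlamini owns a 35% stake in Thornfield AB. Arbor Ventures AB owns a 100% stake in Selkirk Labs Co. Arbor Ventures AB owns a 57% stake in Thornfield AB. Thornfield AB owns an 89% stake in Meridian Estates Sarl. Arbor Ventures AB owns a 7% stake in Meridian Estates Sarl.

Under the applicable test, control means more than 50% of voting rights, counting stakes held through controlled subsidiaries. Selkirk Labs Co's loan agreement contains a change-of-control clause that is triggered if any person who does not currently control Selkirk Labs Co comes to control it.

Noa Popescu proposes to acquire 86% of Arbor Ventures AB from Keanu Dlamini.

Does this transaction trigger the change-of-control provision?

The purchase adds only to Noa's holdings (Keanu's stake shrinks), so Noa is the only person who could newly come to control Selkirk.
Noa holds 70% of Cinder, so Noa controls Cinder.
Cinder holds 100% of Ardent, so Noa controls Ardent.
Noa and Ardent together hold 20% + 51% = 71% of Brightwater, so Noa controls Brightwater.
Neither Noa nor any entity Noa controls holds any voting interest in Selkirk.
So before the transaction, Noa does not control Selkirk.
After the purchase, Noa holds 86% of Arbor directly, and Keanu's stake falls to 13%.
Noa holds 86% of Arbor, so Noa controls Arbor.
Arbor holds 100% of Selkirk, so Noa controls Selkirk.
Noa did not control Selkirk before and does after, so the clause is triggered.

Yes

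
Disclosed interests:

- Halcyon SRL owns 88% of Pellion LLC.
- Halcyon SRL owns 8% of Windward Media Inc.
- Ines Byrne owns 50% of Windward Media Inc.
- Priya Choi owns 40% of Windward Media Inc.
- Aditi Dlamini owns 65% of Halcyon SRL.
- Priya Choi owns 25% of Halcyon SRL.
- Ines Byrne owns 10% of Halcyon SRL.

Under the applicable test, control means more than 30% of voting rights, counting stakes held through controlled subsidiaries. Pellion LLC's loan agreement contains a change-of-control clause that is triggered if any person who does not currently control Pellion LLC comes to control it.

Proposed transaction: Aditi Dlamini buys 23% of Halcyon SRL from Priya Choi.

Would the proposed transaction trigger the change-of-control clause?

No

The purchase adds only to Aditi's holdings (Priya's stake shrinks), so Aditi is the only person who could newly come to control Pellion.
Aditi holds 65% of Halcyon, so Aditi controls Halcyon.
Halcyon holds 88% of Pellion, so Aditi controls Pellion.
So Aditi already controls Pellion before the transaction.
After the purchase, Aditi's direct stake in Halcyon rises to 65% + 23% = 88%, and Priya's stake falls to 2%.
Aditi controlled Pellion already, so this is not a new person acquiring control; every other person's position is unchanged or reduced.
No new person acquires control, so the clause is not triggered.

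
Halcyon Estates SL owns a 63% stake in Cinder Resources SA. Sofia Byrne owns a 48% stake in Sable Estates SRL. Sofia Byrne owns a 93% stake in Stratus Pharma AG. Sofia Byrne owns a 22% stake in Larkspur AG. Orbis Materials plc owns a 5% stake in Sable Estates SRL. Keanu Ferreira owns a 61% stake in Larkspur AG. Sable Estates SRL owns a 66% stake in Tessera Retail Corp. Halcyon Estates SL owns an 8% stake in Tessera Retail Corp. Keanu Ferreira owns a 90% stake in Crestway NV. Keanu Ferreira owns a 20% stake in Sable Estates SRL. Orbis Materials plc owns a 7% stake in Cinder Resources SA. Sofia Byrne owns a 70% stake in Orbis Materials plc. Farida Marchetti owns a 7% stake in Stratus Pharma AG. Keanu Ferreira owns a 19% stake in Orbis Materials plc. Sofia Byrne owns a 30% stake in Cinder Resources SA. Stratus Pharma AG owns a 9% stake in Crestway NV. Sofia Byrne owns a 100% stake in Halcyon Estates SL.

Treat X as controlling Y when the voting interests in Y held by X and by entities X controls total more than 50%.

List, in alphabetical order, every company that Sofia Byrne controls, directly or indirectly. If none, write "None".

Cinder Resources SA, Halcyon Estates SL, Orbis Materials plc, Sable Estates SRL, Stratus Pharma AG, Tessera Retail Corp

Sofia holds 70% of Orbis, so Sofia controls Orbis.
Sofia holds 93% of Stratus, so Sofia controls Stratus.
Sofia holds 100% of Halcyon, so Sofia controls Halcyon.
Sofia and Orbis together hold 48% + 5% = 53% of Sable, so Sofia controls Sable.
Halcyon and Sofia and Orbis together hold 63% + 30% + 7% = 100% of Cinder, so Sofia controls Cinder.
Sable and Halcyon together hold 66% + 8% = 74% of Tessera, so Sofia controls Tessera.
No other company's threshold is met.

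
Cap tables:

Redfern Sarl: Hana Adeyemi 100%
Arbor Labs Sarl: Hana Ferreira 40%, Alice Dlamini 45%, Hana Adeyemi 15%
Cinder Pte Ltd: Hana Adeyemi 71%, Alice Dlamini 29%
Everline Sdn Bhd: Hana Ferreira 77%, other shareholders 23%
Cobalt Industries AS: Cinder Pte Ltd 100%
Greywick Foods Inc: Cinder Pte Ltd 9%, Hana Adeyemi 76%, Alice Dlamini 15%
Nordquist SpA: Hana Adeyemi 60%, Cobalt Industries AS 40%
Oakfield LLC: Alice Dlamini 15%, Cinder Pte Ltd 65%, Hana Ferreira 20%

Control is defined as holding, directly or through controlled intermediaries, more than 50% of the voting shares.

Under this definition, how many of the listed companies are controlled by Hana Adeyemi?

6

Hana Adeyemi holds 100% of Redfern, so Hana Adeyemi controls Redfern.
Hana Adeyemi holds 71% of Cinder, so Hana Adeyemi controls Cinder.
Cinder holds 100% of Cobalt, so Hana Adeyemi controls Cobalt.
Cinder and Hana Adeyemi together hold 9% + 76% = 85% of Greywick, so Hana Adeyemi controls Greywick.
Hana Adeyemi and Cobalt together hold 60% + 40% = 100% of Nordquist, so Hana Adeyemi controls Nordquist.
Cinder holds 65% of Oakfield, so Hana Adeyemi controls Oakfield.
No other company's threshold is met.
Hana Adeyemi controls 6 companies.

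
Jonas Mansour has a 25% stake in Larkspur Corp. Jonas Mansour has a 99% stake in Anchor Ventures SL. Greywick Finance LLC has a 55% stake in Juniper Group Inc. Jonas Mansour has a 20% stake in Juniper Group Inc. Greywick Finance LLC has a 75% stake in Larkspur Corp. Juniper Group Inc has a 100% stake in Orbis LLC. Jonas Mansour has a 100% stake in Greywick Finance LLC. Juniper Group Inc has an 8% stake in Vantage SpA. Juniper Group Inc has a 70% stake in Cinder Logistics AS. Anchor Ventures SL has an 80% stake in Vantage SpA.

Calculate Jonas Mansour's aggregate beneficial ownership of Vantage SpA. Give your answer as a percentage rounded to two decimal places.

85.20%

Jonas reaches Vantage along 3 paths.
Via Greywick → Juniper: 100% × 55% × 8% = 4.4%.
Via Juniper: 20% × 8% = 1.6%.
Via Anchor: 99% × 80% = 79.2%.
Total: 4.4% + 1.6% + 79.2% = 85.2%.
Rounded: 85.20%.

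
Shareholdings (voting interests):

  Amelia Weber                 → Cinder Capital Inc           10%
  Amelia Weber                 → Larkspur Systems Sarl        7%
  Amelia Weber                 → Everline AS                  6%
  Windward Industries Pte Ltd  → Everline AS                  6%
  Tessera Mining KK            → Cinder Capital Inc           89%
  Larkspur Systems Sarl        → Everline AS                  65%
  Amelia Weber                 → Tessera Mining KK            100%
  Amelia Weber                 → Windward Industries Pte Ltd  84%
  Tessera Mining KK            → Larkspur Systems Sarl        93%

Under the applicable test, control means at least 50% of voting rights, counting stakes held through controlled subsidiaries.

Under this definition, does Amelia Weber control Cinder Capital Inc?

Amelia holds 100% of Tessera, so Amelia controls Tessera.
Tessera and Amelia together hold 89% + 10% = 99% of Cinder, so Amelia controls Cinder.

Yes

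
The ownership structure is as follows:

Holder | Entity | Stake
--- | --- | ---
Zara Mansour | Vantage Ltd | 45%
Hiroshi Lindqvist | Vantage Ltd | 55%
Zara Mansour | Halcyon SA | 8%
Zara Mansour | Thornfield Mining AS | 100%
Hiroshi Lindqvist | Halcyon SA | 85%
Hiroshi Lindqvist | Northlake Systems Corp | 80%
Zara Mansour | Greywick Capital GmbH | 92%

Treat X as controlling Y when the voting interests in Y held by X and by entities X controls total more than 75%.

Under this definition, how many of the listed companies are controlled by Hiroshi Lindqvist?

2

Hiroshi holds 80% of Northlake, so Hiroshi controls Northlake.
Hiroshi holds 85% of Halcyon, so Hiroshi controls Halcyon.
No other company's threshold is met.
Hiroshi controls 2 companies.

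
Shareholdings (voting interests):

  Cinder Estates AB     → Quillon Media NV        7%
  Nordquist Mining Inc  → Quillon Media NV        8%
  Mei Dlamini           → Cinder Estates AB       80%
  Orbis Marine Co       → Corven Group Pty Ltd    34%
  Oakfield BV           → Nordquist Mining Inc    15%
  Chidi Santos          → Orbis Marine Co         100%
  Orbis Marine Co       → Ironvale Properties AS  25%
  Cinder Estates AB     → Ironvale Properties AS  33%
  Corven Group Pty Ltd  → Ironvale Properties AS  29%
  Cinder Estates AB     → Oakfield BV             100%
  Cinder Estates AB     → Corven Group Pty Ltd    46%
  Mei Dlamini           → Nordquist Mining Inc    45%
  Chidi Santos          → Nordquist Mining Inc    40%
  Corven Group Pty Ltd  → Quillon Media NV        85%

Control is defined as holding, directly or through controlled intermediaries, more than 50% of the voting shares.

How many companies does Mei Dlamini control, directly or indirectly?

3

Mei holds 80% of Cinder, so Mei controls Cinder.
Cinder holds 100% of Oakfield, so Mei controls Oakfield.
Mei and Oakfield together hold 45% + 15% = 60% of Nordquist, so Mei controls Nordquist.
No other company's threshold is met.
Mei controls 3 companies.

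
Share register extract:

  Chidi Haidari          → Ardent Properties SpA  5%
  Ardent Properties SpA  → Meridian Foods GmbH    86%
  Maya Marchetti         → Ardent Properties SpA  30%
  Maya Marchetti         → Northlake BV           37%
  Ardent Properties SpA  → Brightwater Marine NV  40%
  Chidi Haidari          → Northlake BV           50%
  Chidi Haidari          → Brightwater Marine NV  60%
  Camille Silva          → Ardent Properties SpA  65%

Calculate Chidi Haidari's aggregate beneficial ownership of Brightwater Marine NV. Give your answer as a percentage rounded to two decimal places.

Chidi reaches Brightwater along 2 paths.
Direct stake: 60% = 60%.
Via Ardent: 5% × 40% = 2%.
Total: 60% + 2% = 62%.
Rounded: 62.00%.

62.00%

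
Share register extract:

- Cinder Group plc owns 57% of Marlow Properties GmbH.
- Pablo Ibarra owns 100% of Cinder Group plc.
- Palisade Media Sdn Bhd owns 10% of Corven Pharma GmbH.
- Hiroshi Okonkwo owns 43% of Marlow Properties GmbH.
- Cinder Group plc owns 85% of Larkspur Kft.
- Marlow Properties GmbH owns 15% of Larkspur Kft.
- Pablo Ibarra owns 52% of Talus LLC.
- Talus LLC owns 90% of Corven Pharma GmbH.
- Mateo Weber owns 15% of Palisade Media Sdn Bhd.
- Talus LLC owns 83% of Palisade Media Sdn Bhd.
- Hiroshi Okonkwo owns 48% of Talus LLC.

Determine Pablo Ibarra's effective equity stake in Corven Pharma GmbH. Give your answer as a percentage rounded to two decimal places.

51.12%

Pablo reaches Corven along 2 paths.
Via Talus → Palisade: 52% × 83% × 10% = 4.316%.
Via Talus: 52% × 90% = 46.8%.
Total: 4.316% + 46.8% = 51.116%.
Rounded: 51.12%.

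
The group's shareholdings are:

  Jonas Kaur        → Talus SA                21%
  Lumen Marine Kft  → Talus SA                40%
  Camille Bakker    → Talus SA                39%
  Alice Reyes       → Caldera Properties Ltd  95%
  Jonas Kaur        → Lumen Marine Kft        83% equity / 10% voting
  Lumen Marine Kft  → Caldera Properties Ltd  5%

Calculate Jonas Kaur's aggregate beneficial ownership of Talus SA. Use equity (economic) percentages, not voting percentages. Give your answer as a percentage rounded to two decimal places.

Jonas reaches Talus along 2 paths.
Direct stake: 21% = 21%.
Via Lumen: 83% × 40% = 33.2%.
Total: 21% + 33.2% = 54.2%.
Rounded: 54.20%.

54.20%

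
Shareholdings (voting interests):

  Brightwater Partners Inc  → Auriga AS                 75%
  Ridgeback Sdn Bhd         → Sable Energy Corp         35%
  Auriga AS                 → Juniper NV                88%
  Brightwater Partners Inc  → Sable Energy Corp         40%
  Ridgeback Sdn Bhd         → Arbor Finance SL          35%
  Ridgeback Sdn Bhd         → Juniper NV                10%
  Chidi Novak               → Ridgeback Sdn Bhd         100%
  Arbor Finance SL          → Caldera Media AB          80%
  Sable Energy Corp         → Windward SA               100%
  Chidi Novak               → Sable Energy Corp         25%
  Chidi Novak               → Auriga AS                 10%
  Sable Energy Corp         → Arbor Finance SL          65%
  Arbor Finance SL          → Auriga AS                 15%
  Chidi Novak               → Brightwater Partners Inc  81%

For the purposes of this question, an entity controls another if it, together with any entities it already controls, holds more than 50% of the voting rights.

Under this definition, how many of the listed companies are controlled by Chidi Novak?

Chidi holds 100% of Ridgeback, so Chidi controls Ridgeback.
Chidi holds 81% of Brightwater, so Chidi controls Brightwater.
Chidi and Brightwater and Ridgeback together hold 25% + 40% + 35% = 100% of Sable, so Chidi controls Sable.
Sable holds 100% of Windward, so Chidi controls Windward.
Sable and Ridgeback together hold 65% + 35% = 100% of Arbor, so Chidi controls Arbor.
Arbor holds 80% of Caldera, so Chidi controls Caldera.
Arbor and Chidi and Brightwater together hold 15% + 10% + 75% = 100% of Auriga, so Chidi controls Auriga.
Auriga and Ridgeback together hold 88% + 10% = 98% of Juniper, so Chidi controls Juniper.
Chidi controls 8 companies.

8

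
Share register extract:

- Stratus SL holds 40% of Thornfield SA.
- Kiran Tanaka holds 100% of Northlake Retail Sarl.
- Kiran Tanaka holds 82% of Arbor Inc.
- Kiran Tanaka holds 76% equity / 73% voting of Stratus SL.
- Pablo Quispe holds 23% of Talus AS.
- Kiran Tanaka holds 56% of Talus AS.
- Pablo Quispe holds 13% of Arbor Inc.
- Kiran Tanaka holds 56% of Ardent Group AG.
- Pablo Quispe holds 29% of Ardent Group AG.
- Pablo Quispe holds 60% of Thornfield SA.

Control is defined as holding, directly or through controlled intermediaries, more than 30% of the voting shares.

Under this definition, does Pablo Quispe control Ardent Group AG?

Pablo holds 60% of Thornfield, so Pablo controls Thornfield.
In Ardent, Pablo's side holds only 29%, not > 30%.
So Pablo does not control Ardent.

No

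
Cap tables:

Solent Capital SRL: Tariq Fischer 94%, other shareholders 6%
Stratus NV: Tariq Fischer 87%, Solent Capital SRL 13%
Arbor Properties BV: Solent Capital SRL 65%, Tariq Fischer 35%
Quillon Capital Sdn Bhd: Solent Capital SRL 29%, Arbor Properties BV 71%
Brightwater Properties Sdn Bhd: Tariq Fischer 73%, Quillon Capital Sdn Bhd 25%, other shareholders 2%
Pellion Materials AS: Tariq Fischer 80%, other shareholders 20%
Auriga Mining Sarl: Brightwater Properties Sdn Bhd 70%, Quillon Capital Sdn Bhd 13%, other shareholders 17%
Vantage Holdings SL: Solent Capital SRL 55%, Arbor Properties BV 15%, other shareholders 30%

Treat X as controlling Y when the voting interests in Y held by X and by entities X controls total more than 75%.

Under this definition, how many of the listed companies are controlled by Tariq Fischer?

7

Tariq holds 94% of Solent, so Tariq controls Solent.
Tariq and Solent together hold 87% + 13% = 100% of Stratus, so Tariq controls Stratus.
Solent and Tariq together hold 65% + 35% = 100% of Arbor, so Tariq controls Arbor.
Solent and Arbor together hold 29% + 71% = 100% of Quillon, so Tariq controls Quillon.
Tariq and Quillon together hold 73% + 25% = 98% of Brightwater, so Tariq controls Brightwater.
Tariq holds 80% of Pellion, so Tariq controls Pellion.
Brightwater and Quillon together hold 70% + 13% = 83% of Auriga, so Tariq controls Auriga.
No other company's threshold is met.
Tariq controls 7 companies.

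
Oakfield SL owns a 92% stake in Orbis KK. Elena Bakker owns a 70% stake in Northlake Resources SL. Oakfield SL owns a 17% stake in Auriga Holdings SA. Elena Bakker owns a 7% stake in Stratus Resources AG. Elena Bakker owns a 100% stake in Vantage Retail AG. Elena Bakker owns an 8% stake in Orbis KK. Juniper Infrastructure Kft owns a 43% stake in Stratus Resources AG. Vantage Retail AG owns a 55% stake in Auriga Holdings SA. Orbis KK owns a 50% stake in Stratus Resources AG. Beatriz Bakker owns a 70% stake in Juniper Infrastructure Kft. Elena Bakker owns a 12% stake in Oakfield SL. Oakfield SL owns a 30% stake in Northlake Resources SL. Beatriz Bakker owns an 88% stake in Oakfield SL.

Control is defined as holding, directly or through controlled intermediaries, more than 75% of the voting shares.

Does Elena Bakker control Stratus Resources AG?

Elena holds 100% of Vantage, so Elena controls Vantage.
In Stratus, Elena's side holds only 7%, not > 75%.
So Elena does not control Stratus.

No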